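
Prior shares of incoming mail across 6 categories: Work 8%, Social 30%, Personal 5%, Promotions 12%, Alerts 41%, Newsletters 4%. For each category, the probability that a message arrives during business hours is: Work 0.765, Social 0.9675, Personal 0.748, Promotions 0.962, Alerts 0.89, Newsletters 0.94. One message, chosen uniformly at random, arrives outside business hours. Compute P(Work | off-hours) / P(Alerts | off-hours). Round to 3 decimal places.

Taking complements, P(off-hours | each) = Work 0.235, Social 0.0325, Personal 0.252, Promotions 0.038, Alerts 0.11, Newsletters 0.06.
Unnormalized posteriors (prior × likelihood):
  Work: 0.08 × 0.235 = 0.0188
  Social: 0.3 × 0.0325 = 0.00975
  Personal: 0.05 × 0.252 = 0.0126
  Promotions: 0.12 × 0.038 = 0.00456
  Alerts: 0.41 × 0.11 = 0.0451
  Newsletters: 0.04 × 0.06 = 0.0024
Sum = 0.09321.
The ratio is 0.0188 / 0.0451 (the normalizer cancels) = 0.417.

0.417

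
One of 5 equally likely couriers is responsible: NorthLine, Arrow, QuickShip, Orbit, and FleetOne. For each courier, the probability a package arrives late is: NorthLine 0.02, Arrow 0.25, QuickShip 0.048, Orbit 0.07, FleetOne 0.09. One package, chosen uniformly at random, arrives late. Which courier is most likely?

Arrow

Since the prior is uniform, the posterior is proportional to the likelihood:
  NorthLine: 0.02
  Arrow: 0.25
  QuickShip: 0.048
  Orbit: 0.07
  FleetOne: 0.09
Total = 0.478.
Largest term belongs to Arrow, so Arrow is most probable.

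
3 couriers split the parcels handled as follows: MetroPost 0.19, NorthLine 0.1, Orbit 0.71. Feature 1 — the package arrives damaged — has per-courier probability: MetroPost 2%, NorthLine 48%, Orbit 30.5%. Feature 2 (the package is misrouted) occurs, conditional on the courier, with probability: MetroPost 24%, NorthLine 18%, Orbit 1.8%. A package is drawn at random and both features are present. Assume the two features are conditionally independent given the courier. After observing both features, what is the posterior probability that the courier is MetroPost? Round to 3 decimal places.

Prior × likelihood for each hypothesis:
  MetroPost: 0.19 × 0.02 × 0.24 = 0.000912
  NorthLine: 0.1 × 0.48 × 0.18 = 0.00864
  Orbit: 0.71 × 0.305 × 0.018 = 0.0038979
Total = 0.0134499.
P(MetroPost | evidence) = 0.000912 / 0.0134499 ≈ 0.068.

0.068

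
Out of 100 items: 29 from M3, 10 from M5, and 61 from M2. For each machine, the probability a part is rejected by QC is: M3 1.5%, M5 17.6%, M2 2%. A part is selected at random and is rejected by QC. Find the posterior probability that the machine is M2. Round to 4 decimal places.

0.3572

By Bayes' rule, posterior ∝ prior × likelihood:
  M3: 0.29 × 0.015 = 0.00435
  M5: 0.1 × 0.176 = 0.0176
  M2: 0.61 × 0.02 = 0.0122
Total = 0.03415.
P(M2 | evidence) = 0.0122 / 0.03415 ≈ 0.3572.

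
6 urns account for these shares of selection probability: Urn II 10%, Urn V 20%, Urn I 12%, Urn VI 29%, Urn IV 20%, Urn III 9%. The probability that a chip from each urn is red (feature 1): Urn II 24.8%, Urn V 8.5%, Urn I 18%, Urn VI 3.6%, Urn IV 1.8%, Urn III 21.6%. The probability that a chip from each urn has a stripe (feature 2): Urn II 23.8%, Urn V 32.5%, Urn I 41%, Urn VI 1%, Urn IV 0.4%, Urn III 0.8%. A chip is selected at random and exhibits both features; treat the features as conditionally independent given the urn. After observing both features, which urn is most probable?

Compute prior × likelihood for every hypothesis:
  Urn II: 0.1 × 0.248 × 0.238 = 0.0059024
  Urn V: 0.2 × 0.085 × 0.325 = 0.005525
  Urn I: 0.12 × 0.18 × 0.41 = 0.008856
  Urn VI: 0.29 × 0.036 × 0.01 = 0.0001044
  Urn IV: 0.2 × 0.018 × 0.004 = 0.0000144
  Urn III: 0.09 × 0.216 × 0.008 = 0.00015552
Normalizing constant = 0.02055772.
Largest term belongs to Urn I, so Urn I is most probable.

Urn I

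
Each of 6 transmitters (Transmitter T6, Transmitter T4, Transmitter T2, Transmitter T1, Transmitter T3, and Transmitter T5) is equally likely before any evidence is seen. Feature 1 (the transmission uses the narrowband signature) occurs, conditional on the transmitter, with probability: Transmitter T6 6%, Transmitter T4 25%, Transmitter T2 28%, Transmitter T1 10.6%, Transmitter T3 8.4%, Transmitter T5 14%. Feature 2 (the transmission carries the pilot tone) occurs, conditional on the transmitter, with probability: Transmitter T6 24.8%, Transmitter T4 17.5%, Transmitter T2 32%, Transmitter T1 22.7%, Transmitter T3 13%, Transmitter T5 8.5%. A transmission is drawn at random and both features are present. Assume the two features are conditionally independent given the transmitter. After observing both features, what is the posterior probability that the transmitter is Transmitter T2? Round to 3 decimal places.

0.459

Since the prior is uniform, the posterior is proportional to the likelihood:
  Transmitter T6: 0.06 × 0.248 = 0.01488
  Transmitter T4: 0.25 × 0.175 = 0.04375
  Transmitter T2: 0.28 × 0.32 = 0.0896
  Transmitter T1: 0.106 × 0.227 = 0.024062
  Transmitter T3: 0.084 × 0.13 = 0.01092
  Transmitter T5: 0.14 × 0.085 = 0.0119
Normalizing constant = 0.195112.
P(Transmitter T2 | evidence) = 0.0896 / 0.195112 ≈ 0.459.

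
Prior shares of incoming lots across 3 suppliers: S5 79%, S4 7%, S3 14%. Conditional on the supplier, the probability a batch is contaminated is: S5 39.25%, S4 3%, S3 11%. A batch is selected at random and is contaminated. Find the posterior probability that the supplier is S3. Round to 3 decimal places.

0.047

Compute prior × likelihood for every hypothesis:
  S5: 0.79 × 0.3925 = 0.310075
  S4: 0.07 × 0.03 = 0.0021
  S3: 0.14 × 0.11 = 0.0154
Sum = 0.327575.
P(S3 | evidence) = 0.0154 / 0.327575 ≈ 0.047.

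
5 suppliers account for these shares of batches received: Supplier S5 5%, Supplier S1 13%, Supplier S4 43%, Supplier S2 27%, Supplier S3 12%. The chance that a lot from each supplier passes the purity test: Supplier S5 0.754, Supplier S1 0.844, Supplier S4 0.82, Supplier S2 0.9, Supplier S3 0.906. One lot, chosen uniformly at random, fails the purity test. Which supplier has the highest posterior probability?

Taking complements, P(off-spec | each) = Supplier S5 0.246, Supplier S1 0.156, Supplier S4 0.18, Supplier S2 0.1, Supplier S3 0.094.
Prior × likelihood for each hypothesis:
  Supplier S5: 0.05 × 0.246 = 0.0123
  Supplier S1: 0.13 × 0.156 = 0.02028
  Supplier S4: 0.43 × 0.18 = 0.0774
  Supplier S2: 0.27 × 0.1 = 0.027
  Supplier S3: 0.12 × 0.094 = 0.01128
Sum = 0.14826.
Largest term belongs to Supplier S4, so Supplier S4 is most probable.

Supplier S4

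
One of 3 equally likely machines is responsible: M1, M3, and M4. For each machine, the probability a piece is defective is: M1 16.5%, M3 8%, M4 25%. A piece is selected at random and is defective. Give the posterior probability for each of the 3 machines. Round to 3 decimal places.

M1 0.333, M3 0.162, M4 0.505

With a uniform prior (1/3 each), posterior ∝ likelihood:
  M1: 0.165
  M3: 0.08
  M4: 0.25
Total = 0.495.
P(M1 | defective) = 0.165/0.495 ≈ 0.333
P(M3 | defective) = 0.08/0.495 ≈ 0.162
P(M4 | defective) = 0.25/0.495 ≈ 0.505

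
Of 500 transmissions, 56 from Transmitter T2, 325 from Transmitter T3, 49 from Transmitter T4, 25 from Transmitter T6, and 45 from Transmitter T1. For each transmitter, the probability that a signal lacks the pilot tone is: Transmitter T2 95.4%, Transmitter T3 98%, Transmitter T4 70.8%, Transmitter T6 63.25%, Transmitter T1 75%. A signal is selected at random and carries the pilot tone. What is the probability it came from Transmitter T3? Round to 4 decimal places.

Taking complements, P(pilot | each) = Transmitter T2 0.046, Transmitter T3 0.02, Transmitter T4 0.292, Transmitter T6 0.3675, Transmitter T1 0.25.
By Bayes' rule, posterior ∝ prior × likelihood:
  Transmitter T2: 0.112 × 0.046 = 0.005152
  Transmitter T3: 0.65 × 0.02 = 0.013
  Transmitter T4: 0.098 × 0.292 = 0.028616
  Transmitter T6: 0.05 × 0.3675 = 0.018375
  Transmitter T1: 0.09 × 0.25 = 0.0225
Normalizing constant = 0.087643.
P(Transmitter T3 | evidence) = 0.013 / 0.087643 ≈ 0.1483.

0.1483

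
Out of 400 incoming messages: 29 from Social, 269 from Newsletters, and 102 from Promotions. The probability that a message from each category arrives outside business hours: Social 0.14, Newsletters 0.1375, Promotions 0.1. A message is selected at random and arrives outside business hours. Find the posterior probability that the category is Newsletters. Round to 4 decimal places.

0.7217

Compute prior × likelihood for every hypothesis:
  Social: 0.0725 × 0.14 = 0.01015
  Newsletters: 0.6725 × 0.1375 = 0.09246875
  Promotions: 0.255 × 0.1 = 0.0255
Normalizing constant = 0.12811875.
P(Newsletters | evidence) = 0.09246875 / 0.12811875 ≈ 0.7217.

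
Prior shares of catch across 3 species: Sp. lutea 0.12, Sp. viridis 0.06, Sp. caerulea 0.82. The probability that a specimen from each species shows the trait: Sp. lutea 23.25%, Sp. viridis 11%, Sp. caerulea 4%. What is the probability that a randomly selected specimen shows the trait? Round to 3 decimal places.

0.067

Prior × likelihood for each hypothesis:
  Sp. lutea: 0.12 × 0.2325 = 0.0279
  Sp. viridis: 0.06 × 0.11 = 0.0066
  Sp. caerulea: 0.82 × 0.04 = 0.0328
P(trait) = 0.0279 + 0.0066 + 0.0328 = 0.0673 → 0.067.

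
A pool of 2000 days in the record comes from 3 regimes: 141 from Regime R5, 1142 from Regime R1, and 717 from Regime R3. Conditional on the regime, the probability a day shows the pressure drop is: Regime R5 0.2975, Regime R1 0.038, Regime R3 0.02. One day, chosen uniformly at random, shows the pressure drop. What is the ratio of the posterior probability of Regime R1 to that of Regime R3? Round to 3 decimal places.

3.026

By Bayes' rule, posterior ∝ prior × likelihood:
  Regime R5: 0.0705 × 0.2975 = 0.02097375
  Regime R1: 0.571 × 0.038 = 0.021698
  Regime R3: 0.3585 × 0.02 = 0.00717
Total = 0.04984175.
The ratio is 0.021698 / 0.00717 (the normalizer cancels) = 3.026.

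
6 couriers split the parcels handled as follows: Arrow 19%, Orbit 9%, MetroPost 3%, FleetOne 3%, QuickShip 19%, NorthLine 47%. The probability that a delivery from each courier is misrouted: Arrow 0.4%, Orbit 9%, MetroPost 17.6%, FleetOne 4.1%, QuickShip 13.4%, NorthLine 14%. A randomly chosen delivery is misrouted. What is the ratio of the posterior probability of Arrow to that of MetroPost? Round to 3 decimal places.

Unnormalized posteriors (prior × likelihood):
  Arrow: 0.19 × 0.004 = 0.00076
  Orbit: 0.09 × 0.09 = 0.0081
  MetroPost: 0.03 × 0.176 = 0.00528
  FleetOne: 0.03 × 0.041 = 0.00123
  QuickShip: 0.19 × 0.134 = 0.02546
  NorthLine: 0.47 × 0.14 = 0.0658
Sum = 0.10663.
The ratio is 0.00076 / 0.00528 (the normalizer cancels) = 0.144.

0.144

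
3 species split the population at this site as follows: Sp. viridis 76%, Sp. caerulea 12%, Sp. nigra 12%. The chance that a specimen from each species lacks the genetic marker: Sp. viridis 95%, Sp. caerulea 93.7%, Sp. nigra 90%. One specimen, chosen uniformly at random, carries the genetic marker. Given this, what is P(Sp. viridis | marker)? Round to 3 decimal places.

0.660

Taking complements, P(marker | each) = Sp. viridis 0.05, Sp. caerulea 0.063, Sp. nigra 0.1.
Compute prior × likelihood for every hypothesis:
  Sp. viridis: 0.76 × 0.05 = 0.038
  Sp. caerulea: 0.12 × 0.063 = 0.00756
  Sp. nigra: 0.12 × 0.1 = 0.012
Total = 0.05756.
P(Sp. viridis | evidence) = 0.038 / 0.05756 ≈ 0.660.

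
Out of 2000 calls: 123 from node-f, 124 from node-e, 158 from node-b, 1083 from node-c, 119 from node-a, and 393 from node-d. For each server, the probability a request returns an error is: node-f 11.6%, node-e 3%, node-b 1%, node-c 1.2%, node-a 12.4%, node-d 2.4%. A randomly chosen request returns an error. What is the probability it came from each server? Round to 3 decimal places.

node-f 0.251, node-e 0.066, node-b 0.028, node-c 0.229, node-a 0.260, node-d 0.166

By Bayes' rule, posterior ∝ prior × likelihood:
  node-f: 0.0615 × 0.116 = 0.007134
  node-e: 0.062 × 0.03 = 0.00186
  node-b: 0.079 × 0.01 = 0.00079
  node-c: 0.5415 × 0.012 = 0.006498
  node-a: 0.0595 × 0.124 = 0.007378
  node-d: 0.1965 × 0.024 = 0.004716
Sum = 0.028376.
P(node-f | error) = 0.007134/0.028376 ≈ 0.251
P(node-e | error) = 0.00186/0.028376 ≈ 0.066
P(node-b | error) = 0.00079/0.028376 ≈ 0.028
P(node-c | error) = 0.006498/0.028376 ≈ 0.229
P(node-a | error) = 0.007378/0.028376 ≈ 0.260
P(node-d | error) = 0.004716/0.028376 ≈ 0.166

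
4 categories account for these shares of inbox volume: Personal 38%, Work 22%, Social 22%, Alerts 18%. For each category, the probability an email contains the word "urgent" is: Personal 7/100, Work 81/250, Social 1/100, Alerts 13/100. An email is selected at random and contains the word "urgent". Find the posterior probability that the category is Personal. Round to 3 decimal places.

0.215

Unnormalized posteriors (prior × likelihood):
  Personal: 0.38 × 0.07 = 0.0266
  Work: 0.22 × 0.324 = 0.07128
  Social: 0.22 × 0.01 = 0.0022
  Alerts: 0.18 × 0.13 = 0.0234
Sum = 0.12348.
P(Personal | evidence) = 0.0266 / 0.12348 ≈ 0.215.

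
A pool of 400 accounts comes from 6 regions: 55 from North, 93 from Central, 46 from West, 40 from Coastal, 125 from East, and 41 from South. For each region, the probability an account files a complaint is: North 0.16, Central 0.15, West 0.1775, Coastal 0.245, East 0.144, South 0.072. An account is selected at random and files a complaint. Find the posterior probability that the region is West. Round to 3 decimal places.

By Bayes' rule, posterior ∝ prior × likelihood:
  North: 0.1375 × 0.16 = 0.022
  Central: 0.2325 × 0.15 = 0.034875
  West: 0.115 × 0.1775 = 0.0204125
  Coastal: 0.1 × 0.245 = 0.0245
  East: 0.3125 × 0.144 = 0.045
  South: 0.1025 × 0.072 = 0.00738
Sum = 0.1541675.
P(West | evidence) = 0.0204125 / 0.1541675 ≈ 0.132.

0.132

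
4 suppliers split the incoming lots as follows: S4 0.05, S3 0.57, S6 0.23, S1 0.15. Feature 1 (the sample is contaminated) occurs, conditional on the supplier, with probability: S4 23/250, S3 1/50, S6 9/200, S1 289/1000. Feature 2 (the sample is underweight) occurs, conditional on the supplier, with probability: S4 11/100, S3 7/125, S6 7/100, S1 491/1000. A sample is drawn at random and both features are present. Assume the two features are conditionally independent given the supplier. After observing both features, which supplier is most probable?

S1

Compute prior × likelihood for every hypothesis:
  S4: 0.05 × 0.092 × 0.11 = 0.000506
  S3: 0.57 × 0.02 × 0.056 = 0.0006384
  S6: 0.23 × 0.045 × 0.07 = 0.0007245
  S1: 0.15 × 0.289 × 0.491 = 0.02128485
Total = 0.02315375.
Largest term belongs to S1, so S1 is most probable.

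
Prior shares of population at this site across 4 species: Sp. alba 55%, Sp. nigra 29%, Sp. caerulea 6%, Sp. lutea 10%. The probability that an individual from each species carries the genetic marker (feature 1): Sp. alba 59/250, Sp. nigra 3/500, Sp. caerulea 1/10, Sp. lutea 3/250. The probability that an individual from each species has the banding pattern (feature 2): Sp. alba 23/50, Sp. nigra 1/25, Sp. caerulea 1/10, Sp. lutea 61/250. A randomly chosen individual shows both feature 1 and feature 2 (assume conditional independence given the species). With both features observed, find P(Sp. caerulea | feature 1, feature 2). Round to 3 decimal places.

By Bayes' rule, posterior ∝ prior × likelihood:
  Sp. alba: 0.55 × 0.236 × 0.46 = 0.059708
  Sp. nigra: 0.29 × 0.006 × 0.04 = 0.0000696
  Sp. caerulea: 0.06 × 0.1 × 0.1 = 0.0006
  Sp. lutea: 0.1 × 0.012 × 0.244 = 0.0002928
Total = 0.0606704.
P(Sp. caerulea | evidence) = 0.0006 / 0.0606704 ≈ 0.010.

0.010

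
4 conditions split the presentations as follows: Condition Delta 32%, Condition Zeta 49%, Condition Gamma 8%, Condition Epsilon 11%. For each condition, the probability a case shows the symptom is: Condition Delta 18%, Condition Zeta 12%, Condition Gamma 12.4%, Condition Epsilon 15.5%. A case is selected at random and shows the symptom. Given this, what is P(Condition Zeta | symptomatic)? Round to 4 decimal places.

Prior × likelihood for each hypothesis:
  Condition Delta: 0.32 × 0.18 = 0.0576
  Condition Zeta: 0.49 × 0.12 = 0.0588
  Condition Gamma: 0.08 × 0.124 = 0.00992
  Condition Epsilon: 0.11 × 0.155 = 0.01705
Sum = 0.14337.
P(Condition Zeta | evidence) = 0.0588 / 0.14337 ≈ 0.4101.

0.4101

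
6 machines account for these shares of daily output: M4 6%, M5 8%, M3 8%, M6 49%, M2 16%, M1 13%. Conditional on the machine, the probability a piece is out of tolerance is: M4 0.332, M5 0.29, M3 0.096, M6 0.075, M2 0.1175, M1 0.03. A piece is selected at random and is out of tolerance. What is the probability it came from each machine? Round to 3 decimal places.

M4 0.181, M5 0.210, M3 0.070, M6 0.333, M2 0.171, M1 0.035

Prior × likelihood for each hypothesis:
  M4: 0.06 × 0.332 = 0.01992
  M5: 0.08 × 0.29 = 0.0232
  M3: 0.08 × 0.096 = 0.00768
  M6: 0.49 × 0.075 = 0.03675
  M2: 0.16 × 0.1175 = 0.0188
  M1: 0.13 × 0.03 = 0.0039
Normalizing constant = 0.11025.
P(M4 | oversize) = 0.01992/0.11025 ≈ 0.181
P(M5 | oversize) = 0.0232/0.11025 ≈ 0.210
P(M3 | oversize) = 0.00768/0.11025 ≈ 0.070
P(M6 | oversize) = 0.03675/0.11025 ≈ 0.333
P(M2 | oversize) = 0.0188/0.11025 ≈ 0.171
P(M1 | oversize) = 0.0039/0.11025 ≈ 0.035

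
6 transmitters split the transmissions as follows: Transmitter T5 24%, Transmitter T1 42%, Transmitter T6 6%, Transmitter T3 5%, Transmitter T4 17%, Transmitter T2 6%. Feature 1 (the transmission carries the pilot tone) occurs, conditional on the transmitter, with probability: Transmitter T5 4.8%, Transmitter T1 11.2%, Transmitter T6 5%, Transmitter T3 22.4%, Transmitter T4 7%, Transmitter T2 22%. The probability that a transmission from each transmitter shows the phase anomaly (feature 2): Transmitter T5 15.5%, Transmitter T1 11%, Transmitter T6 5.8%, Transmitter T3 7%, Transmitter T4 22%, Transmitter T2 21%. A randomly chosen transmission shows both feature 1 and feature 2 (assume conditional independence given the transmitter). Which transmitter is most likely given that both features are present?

Transmitter T1

Unnormalized posteriors (prior × likelihood):
  Transmitter T5: 0.24 × 0.048 × 0.155 = 0.0017856
  Transmitter T1: 0.42 × 0.112 × 0.11 = 0.0051744
  Transmitter T6: 0.06 × 0.05 × 0.058 = 0.000174
  Transmitter T3: 0.05 × 0.224 × 0.07 = 0.000784
  Transmitter T4: 0.17 × 0.07 × 0.22 = 0.002618
  Transmitter T2: 0.06 × 0.22 × 0.21 = 0.002772
Sum = 0.013308.
Largest term belongs to Transmitter T1, so Transmitter T1 is most probable.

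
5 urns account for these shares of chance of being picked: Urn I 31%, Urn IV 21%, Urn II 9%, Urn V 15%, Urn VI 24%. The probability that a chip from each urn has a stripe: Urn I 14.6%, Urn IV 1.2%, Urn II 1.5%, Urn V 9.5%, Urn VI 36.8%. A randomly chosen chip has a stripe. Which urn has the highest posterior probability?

Unnormalized posteriors (prior × likelihood):
  Urn I: 0.31 × 0.146 = 0.04526
  Urn IV: 0.21 × 0.012 = 0.00252
  Urn II: 0.09 × 0.015 = 0.00135
  Urn V: 0.15 × 0.095 = 0.01425
  Urn VI: 0.24 × 0.368 = 0.08832
Normalizing constant = 0.1517.
Largest term belongs to Urn VI, so Urn VI is most probable.

Urn VI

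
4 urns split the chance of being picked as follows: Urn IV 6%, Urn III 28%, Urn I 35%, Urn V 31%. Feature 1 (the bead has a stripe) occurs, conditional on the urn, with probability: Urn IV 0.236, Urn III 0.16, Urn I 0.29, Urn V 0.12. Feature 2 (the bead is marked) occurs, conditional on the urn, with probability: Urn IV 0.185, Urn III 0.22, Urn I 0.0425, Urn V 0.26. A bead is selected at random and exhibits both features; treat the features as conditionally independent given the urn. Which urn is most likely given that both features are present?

Urn III

By Bayes' rule, posterior ∝ prior × likelihood:
  Urn IV: 0.06 × 0.236 × 0.185 = 0.0026196
  Urn III: 0.28 × 0.16 × 0.22 = 0.009856
  Urn I: 0.35 × 0.29 × 0.0425 = 0.00431375
  Urn V: 0.31 × 0.12 × 0.26 = 0.009672
Total = 0.02646135.
Largest term belongs to Urn III, so Urn III is most probable.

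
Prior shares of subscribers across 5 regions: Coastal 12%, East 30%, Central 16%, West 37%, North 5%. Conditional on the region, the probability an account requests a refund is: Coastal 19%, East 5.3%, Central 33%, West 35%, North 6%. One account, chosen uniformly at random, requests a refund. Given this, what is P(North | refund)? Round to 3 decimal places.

0.013

Unnormalized posteriors (prior × likelihood):
  Coastal: 0.12 × 0.19 = 0.0228
  East: 0.3 × 0.053 = 0.0159
  Central: 0.16 × 0.33 = 0.0528
  West: 0.37 × 0.35 = 0.1295
  North: 0.05 × 0.06 = 0.003
Total = 0.224.
P(North | evidence) = 0.003 / 0.224 ≈ 0.013.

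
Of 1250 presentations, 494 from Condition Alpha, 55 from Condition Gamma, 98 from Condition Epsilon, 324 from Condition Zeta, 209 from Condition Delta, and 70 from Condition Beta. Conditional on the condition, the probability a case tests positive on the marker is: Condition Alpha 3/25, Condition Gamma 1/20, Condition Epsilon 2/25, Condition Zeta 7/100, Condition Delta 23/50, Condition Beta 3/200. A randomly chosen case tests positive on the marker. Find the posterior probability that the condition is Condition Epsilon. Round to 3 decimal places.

Unnormalized posteriors (prior × likelihood):
  Condition Alpha: 0.3952 × 0.12 = 0.047424
  Condition Gamma: 0.044 × 0.05 = 0.0022
  Condition Epsilon: 0.0784 × 0.08 = 0.006272
  Condition Zeta: 0.2592 × 0.07 = 0.018144
  Condition Delta: 0.1672 × 0.46 = 0.076912
  Condition Beta: 0.056 × 0.015 = 0.00084
Total = 0.151792.
P(Condition Epsilon | evidence) = 0.006272 / 0.151792 ≈ 0.041.

0.041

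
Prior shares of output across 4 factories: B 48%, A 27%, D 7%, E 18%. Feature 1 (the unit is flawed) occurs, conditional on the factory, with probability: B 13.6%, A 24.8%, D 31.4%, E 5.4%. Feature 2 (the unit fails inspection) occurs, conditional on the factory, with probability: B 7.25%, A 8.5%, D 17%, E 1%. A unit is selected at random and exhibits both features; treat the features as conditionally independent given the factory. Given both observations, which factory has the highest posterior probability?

By Bayes' rule, posterior ∝ prior × likelihood:
  B: 0.48 × 0.136 × 0.0725 = 0.0047328
  A: 0.27 × 0.248 × 0.085 = 0.0056916
  D: 0.07 × 0.314 × 0.17 = 0.0037366
  E: 0.18 × 0.054 × 0.01 = 0.0000972
Normalizing constant = 0.0142582.
Largest term belongs to A, so A is most probable.

A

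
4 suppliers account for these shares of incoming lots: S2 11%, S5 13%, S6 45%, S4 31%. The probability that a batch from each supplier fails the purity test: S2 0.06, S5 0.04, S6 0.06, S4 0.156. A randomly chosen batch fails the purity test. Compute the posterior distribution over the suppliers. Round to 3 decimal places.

Prior × likelihood for each hypothesis:
  S2: 0.11 × 0.06 = 0.0066
  S5: 0.13 × 0.04 = 0.0052
  S6: 0.45 × 0.06 = 0.027
  S4: 0.31 × 0.156 = 0.04836
Total = 0.08716.
P(S2 | off-spec) = 0.0066/0.08716 ≈ 0.076
P(S5 | off-spec) = 0.0052/0.08716 ≈ 0.060
P(S6 | off-spec) = 0.027/0.08716 ≈ 0.310
P(S4 | off-spec) = 0.04836/0.08716 ≈ 0.555
(Check: 0.076+0.060+0.310+0.555 = 1.001.)

S2 0.076, S5 0.060, S6 0.310, S4 0.555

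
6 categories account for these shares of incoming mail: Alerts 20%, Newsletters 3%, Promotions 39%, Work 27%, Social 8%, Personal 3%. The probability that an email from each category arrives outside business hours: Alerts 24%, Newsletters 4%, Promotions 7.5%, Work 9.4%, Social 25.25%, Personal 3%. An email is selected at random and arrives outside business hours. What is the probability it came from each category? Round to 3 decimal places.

Unnormalized posteriors (prior × likelihood):
  Alerts: 0.2 × 0.24 = 0.048
  Newsletters: 0.03 × 0.04 = 0.0012
  Promotions: 0.39 × 0.075 = 0.02925
  Work: 0.27 × 0.094 = 0.02538
  Social: 0.08 × 0.2525 = 0.0202
  Personal: 0.03 × 0.03 = 0.0009
Total = 0.12493.
P(Alerts | off-hours) = 0.048/0.12493 ≈ 0.384
P(Newsletters | off-hours) = 0.0012/0.12493 ≈ 0.010
P(Promotions | off-hours) = 0.02925/0.12493 ≈ 0.234
P(Work | off-hours) = 0.02538/0.12493 ≈ 0.203
P(Social | off-hours) = 0.0202/0.12493 ≈ 0.162
P(Personal | off-hours) = 0.0009/0.12493 ≈ 0.007
(Check: 0.384+0.010+0.234+0.203+0.162+0.007 = 1.000.)

Alerts 0.384, Newsletters 0.010, Promotions 0.234, Work 0.203, Social 0.162, Personal 0.007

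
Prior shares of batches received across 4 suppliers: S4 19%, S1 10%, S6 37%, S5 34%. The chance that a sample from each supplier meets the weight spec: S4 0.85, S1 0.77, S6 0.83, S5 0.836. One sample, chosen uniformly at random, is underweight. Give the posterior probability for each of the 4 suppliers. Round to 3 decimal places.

S4 0.167, S1 0.135, S6 0.370, S5 0.328

Taking complements, P(underweight | each) = S4 0.15, S1 0.23, S6 0.17, S5 0.164.
Compute prior × likelihood for every hypothesis:
  S4: 0.19 × 0.15 = 0.0285
  S1: 0.1 × 0.23 = 0.023
  S6: 0.37 × 0.17 = 0.0629
  S5: 0.34 × 0.164 = 0.05576
Total = 0.17016.
P(S4 | underweight) = 0.0285/0.17016 ≈ 0.167
P(S1 | underweight) = 0.023/0.17016 ≈ 0.135
P(S6 | underweight) = 0.0629/0.17016 ≈ 0.370
P(S5 | underweight) = 0.05576/0.17016 ≈ 0.328
(Check: 0.167+0.135+0.370+0.328 = 1.000.)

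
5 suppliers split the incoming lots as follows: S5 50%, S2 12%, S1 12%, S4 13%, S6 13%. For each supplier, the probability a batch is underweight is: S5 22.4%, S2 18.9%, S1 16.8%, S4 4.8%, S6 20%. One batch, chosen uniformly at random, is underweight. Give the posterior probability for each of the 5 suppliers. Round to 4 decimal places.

S5 0.5987, S2 0.1212, S1 0.1078, S4 0.0334, S6 0.1390

Compute prior × likelihood for every hypothesis:
  S5: 0.5 × 0.224 = 0.112
  S2: 0.12 × 0.189 = 0.02268
  S1: 0.12 × 0.168 = 0.02016
  S4: 0.13 × 0.048 = 0.00624
  S6: 0.13 × 0.2 = 0.026
Normalizing constant = 0.18708.
P(S5 | underweight) = 0.112/0.18708 ≈ 0.5987
P(S2 | underweight) = 0.02268/0.18708 ≈ 0.1212
P(S1 | underweight) = 0.02016/0.18708 ≈ 0.1078
P(S4 | underweight) = 0.00624/0.18708 ≈ 0.0334
P(S6 | underweight) = 0.026/0.18708 ≈ 0.1390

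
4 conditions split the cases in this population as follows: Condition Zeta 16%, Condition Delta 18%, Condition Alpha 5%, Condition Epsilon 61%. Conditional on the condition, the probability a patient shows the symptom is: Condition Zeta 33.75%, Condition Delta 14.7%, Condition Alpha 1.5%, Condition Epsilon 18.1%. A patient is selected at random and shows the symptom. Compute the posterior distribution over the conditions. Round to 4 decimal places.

By Bayes' rule, posterior ∝ prior × likelihood:
  Condition Zeta: 0.16 × 0.3375 = 0.054
  Condition Delta: 0.18 × 0.147 = 0.02646
  Condition Alpha: 0.05 × 0.015 = 0.00075
  Condition Epsilon: 0.61 × 0.181 = 0.11041
Normalizing constant = 0.19162.
P(Condition Zeta | symptomatic) = 0.054/0.19162 ≈ 0.2818
P(Condition Delta | symptomatic) = 0.02646/0.19162 ≈ 0.1381
P(Condition Alpha | symptomatic) = 0.00075/0.19162 ≈ 0.0039
P(Condition Epsilon | symptomatic) = 0.11041/0.19162 ≈ 0.5762

Condition Zeta 0.2818, Condition Delta 0.1381, Condition Alpha 0.0039, Condition Epsilon 0.5762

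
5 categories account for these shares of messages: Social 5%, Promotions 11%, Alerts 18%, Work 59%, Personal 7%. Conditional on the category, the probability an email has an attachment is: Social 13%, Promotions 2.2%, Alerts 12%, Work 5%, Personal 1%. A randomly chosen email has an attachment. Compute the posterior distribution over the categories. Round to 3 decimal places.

Prior × likelihood for each hypothesis:
  Social: 0.05 × 0.13 = 0.0065
  Promotions: 0.11 × 0.022 = 0.00242
  Alerts: 0.18 × 0.12 = 0.0216
  Work: 0.59 × 0.05 = 0.0295
  Personal: 0.07 × 0.01 = 0.0007
Total = 0.06072.
P(Social | attachment) = 0.0065/0.06072 ≈ 0.107
P(Promotions | attachment) = 0.00242/0.06072 ≈ 0.040
P(Alerts | attachment) = 0.0216/0.06072 ≈ 0.356
P(Work | attachment) = 0.0295/0.06072 ≈ 0.486
P(Personal | attachment) = 0.0007/0.06072 ≈ 0.012
(Check: 0.107+0.040+0.356+0.486+0.012 = 1.001.)

Social 0.107, Promotions 0.040, Alerts 0.356, Work 0.486, Personal 0.012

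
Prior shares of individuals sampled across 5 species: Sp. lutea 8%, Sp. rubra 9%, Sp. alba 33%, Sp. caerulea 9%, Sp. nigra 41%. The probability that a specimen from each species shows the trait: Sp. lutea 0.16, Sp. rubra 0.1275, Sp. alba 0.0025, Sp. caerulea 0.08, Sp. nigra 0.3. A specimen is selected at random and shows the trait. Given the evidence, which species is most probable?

Prior × likelihood for each hypothesis:
  Sp. lutea: 0.08 × 0.16 = 0.0128
  Sp. rubra: 0.09 × 0.1275 = 0.011475
  Sp. alba: 0.33 × 0.0025 = 0.000825
  Sp. caerulea: 0.09 × 0.08 = 0.0072
  Sp. nigra: 0.41 × 0.3 = 0.123
Total = 0.1553.
Largest term belongs to Sp. nigra, so Sp. nigra is most probable.

Sp. nigra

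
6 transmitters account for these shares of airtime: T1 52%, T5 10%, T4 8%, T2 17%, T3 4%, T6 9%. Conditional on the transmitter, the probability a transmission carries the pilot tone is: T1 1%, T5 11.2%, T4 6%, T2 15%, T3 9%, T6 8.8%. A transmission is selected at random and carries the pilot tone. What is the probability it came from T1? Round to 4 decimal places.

0.0893

Compute prior × likelihood for every hypothesis:
  T1: 0.52 × 0.01 = 0.0052
  T5: 0.1 × 0.112 = 0.0112
  T4: 0.08 × 0.06 = 0.0048
  T2: 0.17 × 0.15 = 0.0255
  T3: 0.04 × 0.09 = 0.0036
  T6: 0.09 × 0.088 = 0.00792
Sum = 0.05822.
P(T1 | evidence) = 0.0052 / 0.05822 ≈ 0.0893.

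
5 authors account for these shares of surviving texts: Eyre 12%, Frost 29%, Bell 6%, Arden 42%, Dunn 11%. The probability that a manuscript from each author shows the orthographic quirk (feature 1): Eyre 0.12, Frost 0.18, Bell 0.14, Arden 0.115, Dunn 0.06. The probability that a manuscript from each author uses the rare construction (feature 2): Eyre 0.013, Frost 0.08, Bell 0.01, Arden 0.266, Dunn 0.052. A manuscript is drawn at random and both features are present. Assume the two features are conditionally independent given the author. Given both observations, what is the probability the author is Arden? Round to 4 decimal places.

0.7284

Compute prior × likelihood for every hypothesis:
  Eyre: 0.12 × 0.12 × 0.013 = 0.0001872
  Frost: 0.29 × 0.18 × 0.08 = 0.004176
  Bell: 0.06 × 0.14 × 0.01 = 0.000084
  Arden: 0.42 × 0.115 × 0.266 = 0.0128478
  Dunn: 0.11 × 0.06 × 0.052 = 0.0003432
Total = 0.0176382.
P(Arden | evidence) = 0.0128478 / 0.0176382 ≈ 0.7284.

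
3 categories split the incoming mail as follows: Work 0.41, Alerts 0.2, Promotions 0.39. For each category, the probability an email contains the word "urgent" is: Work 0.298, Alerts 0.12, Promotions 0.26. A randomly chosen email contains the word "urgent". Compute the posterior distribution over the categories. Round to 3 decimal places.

Work 0.493, Alerts 0.097, Promotions 0.410

Compute prior × likelihood for every hypothesis:
  Work: 0.41 × 0.298 = 0.12218
  Alerts: 0.2 × 0.12 = 0.024
  Promotions: 0.39 × 0.26 = 0.1014
Normalizing constant = 0.24758.
P(Work | urgent-flag) = 0.12218/0.24758 ≈ 0.493
P(Alerts | urgent-flag) = 0.024/0.24758 ≈ 0.097
P(Promotions | urgent-flag) = 0.1014/0.24758 ≈ 0.410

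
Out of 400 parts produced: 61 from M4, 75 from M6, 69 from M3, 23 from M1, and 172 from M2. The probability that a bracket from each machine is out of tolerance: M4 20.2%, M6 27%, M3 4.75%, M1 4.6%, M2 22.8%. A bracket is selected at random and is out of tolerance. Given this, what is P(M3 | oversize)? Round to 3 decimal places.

By Bayes' rule, posterior ∝ prior × likelihood:
  M4: 0.1525 × 0.202 = 0.030805
  M6: 0.1875 × 0.27 = 0.050625
  M3: 0.1725 × 0.0475 = 0.00819375
  M1: 0.0575 × 0.046 = 0.002645
  M2: 0.43 × 0.228 = 0.09804
Sum = 0.19030875.
P(M3 | evidence) = 0.00819375 / 0.19030875 ≈ 0.043.

0.043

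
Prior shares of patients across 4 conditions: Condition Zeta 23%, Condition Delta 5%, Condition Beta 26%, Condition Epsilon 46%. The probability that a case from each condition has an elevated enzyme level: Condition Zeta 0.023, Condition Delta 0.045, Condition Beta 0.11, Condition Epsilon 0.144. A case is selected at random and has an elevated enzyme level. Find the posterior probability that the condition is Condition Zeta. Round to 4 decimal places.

0.0517

Compute prior × likelihood for every hypothesis:
  Condition Zeta: 0.23 × 0.023 = 0.00529
  Condition Delta: 0.05 × 0.045 = 0.00225
  Condition Beta: 0.26 × 0.11 = 0.0286
  Condition Epsilon: 0.46 × 0.144 = 0.06624
Sum = 0.10238.
P(Condition Zeta | evidence) = 0.00529 / 0.10238 ≈ 0.0517.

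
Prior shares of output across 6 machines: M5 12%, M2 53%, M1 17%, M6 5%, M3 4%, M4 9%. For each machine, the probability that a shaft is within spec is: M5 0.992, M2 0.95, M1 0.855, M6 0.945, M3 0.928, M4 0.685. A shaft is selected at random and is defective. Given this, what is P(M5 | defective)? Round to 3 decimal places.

0.011

Taking complements, P(defective | each) = M5 0.008, M2 0.05, M1 0.145, M6 0.055, M3 0.072, M4 0.315.
Compute prior × likelihood for every hypothesis:
  M5: 0.12 × 0.008 = 0.00096
  M2: 0.53 × 0.05 = 0.0265
  M1: 0.17 × 0.145 = 0.02465
  M6: 0.05 × 0.055 = 0.00275
  M3: 0.04 × 0.072 = 0.00288
  M4: 0.09 × 0.315 = 0.02835
Normalizing constant = 0.08609.
P(M5 | evidence) = 0.00096 / 0.08609 ≈ 0.011.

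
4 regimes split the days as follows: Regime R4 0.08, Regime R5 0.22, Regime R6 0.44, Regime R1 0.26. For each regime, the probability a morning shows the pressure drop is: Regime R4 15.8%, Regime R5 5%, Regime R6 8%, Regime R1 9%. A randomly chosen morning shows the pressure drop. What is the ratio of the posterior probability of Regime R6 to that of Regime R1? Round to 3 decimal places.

Compute prior × likelihood for every hypothesis:
  Regime R4: 0.08 × 0.158 = 0.01264
  Regime R5: 0.22 × 0.05 = 0.011
  Regime R6: 0.44 × 0.08 = 0.0352
  Regime R1: 0.26 × 0.09 = 0.0234
Sum = 0.08224.
The ratio is 0.0352 / 0.0234 (the normalizer cancels) = 1.504.

1.504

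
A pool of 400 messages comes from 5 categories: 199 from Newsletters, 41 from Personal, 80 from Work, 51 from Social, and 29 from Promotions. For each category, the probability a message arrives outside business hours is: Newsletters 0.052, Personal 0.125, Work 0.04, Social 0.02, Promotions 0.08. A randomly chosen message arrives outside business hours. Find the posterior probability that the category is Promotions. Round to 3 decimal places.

0.105

By Bayes' rule, posterior ∝ prior × likelihood:
  Newsletters: 0.4975 × 0.052 = 0.02587
  Personal: 0.1025 × 0.125 = 0.0128125
  Work: 0.2 × 0.04 = 0.008
  Social: 0.1275 × 0.02 = 0.00255
  Promotions: 0.0725 × 0.08 = 0.0058
Total = 0.0550325.
P(Promotions | evidence) = 0.0058 / 0.0550325 ≈ 0.105.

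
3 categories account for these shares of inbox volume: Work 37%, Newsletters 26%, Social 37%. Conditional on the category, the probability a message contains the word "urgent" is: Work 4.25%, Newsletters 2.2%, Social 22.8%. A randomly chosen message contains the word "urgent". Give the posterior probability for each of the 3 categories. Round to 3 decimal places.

Work 0.149, Newsletters 0.054, Social 0.797

By Bayes' rule, posterior ∝ prior × likelihood:
  Work: 0.37 × 0.0425 = 0.015725
  Newsletters: 0.26 × 0.022 = 0.00572
  Social: 0.37 × 0.228 = 0.08436
Sum = 0.105805.
P(Work | urgent-flag) = 0.015725/0.105805 ≈ 0.149
P(Newsletters | urgent-flag) = 0.00572/0.105805 ≈ 0.054
P(Social | urgent-flag) = 0.08436/0.105805 ≈ 0.797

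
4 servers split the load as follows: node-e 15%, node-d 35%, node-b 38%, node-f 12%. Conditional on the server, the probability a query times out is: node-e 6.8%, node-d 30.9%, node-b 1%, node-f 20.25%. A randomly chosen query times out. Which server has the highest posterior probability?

node-d

By Bayes' rule, posterior ∝ prior × likelihood:
  node-e: 0.15 × 0.068 = 0.0102
  node-d: 0.35 × 0.309 = 0.10815
  node-b: 0.38 × 0.01 = 0.0038
  node-f: 0.12 × 0.2025 = 0.0243
Sum = 0.14645.
Largest term belongs to node-d, so node-d is most probable.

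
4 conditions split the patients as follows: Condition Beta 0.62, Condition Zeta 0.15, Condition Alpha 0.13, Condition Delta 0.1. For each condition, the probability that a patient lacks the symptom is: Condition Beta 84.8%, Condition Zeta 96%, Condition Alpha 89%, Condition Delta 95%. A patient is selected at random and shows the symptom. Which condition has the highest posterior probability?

Condition Beta

Taking complements, P(symptomatic | each) = Condition Beta 0.152, Condition Zeta 0.04, Condition Alpha 0.11, Condition Delta 0.05.
Unnormalized posteriors (prior × likelihood):
  Condition Beta: 0.62 × 0.152 = 0.09424
  Condition Zeta: 0.15 × 0.04 = 0.006
  Condition Alpha: 0.13 × 0.11 = 0.0143
  Condition Delta: 0.1 × 0.05 = 0.005
Total = 0.11954.
Largest term belongs to Condition Beta, so Condition Beta is most probable.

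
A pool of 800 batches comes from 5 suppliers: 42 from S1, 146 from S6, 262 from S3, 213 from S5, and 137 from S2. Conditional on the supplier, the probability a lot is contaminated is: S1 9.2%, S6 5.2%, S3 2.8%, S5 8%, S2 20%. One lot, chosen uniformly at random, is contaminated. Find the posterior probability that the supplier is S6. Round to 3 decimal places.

Unnormalized posteriors (prior × likelihood):
  S1: 0.0525 × 0.092 = 0.00483
  S6: 0.1825 × 0.052 = 0.00949
  S3: 0.3275 × 0.028 = 0.00917
  S5: 0.26625 × 0.08 = 0.0213
  S2: 0.17125 × 0.2 = 0.03425
Sum = 0.07904.
P(S6 | evidence) = 0.00949 / 0.07904 ≈ 0.120.

0.120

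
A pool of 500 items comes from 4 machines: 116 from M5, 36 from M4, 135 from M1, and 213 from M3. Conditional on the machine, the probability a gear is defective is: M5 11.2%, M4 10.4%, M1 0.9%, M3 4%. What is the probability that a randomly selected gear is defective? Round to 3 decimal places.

0.053

Compute prior × likelihood for every hypothesis:
  M5: 0.232 × 0.112 = 0.025984
  M4: 0.072 × 0.104 = 0.007488
  M1: 0.27 × 0.009 = 0.00243
  M3: 0.426 × 0.04 = 0.01704
P(defective) = 0.025984 + 0.007488 + 0.00243 + 0.01704 = 0.052942 → 0.053.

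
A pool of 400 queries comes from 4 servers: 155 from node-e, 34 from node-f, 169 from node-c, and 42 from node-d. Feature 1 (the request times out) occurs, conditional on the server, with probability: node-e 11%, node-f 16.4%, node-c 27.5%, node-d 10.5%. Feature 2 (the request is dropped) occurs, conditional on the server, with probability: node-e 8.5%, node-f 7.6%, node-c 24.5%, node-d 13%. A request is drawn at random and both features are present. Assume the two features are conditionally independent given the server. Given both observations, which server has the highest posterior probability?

node-c

Prior × likelihood for each hypothesis:
  node-e: 0.3875 × 0.11 × 0.085 = 0.003623125
  node-f: 0.085 × 0.164 × 0.076 = 0.00105944
  node-c: 0.4225 × 0.275 × 0.245 = 0.0284659375
  node-d: 0.105 × 0.105 × 0.13 = 0.00143325
Total = 0.0345817525.
Largest term belongs to node-c, so node-c is most probable.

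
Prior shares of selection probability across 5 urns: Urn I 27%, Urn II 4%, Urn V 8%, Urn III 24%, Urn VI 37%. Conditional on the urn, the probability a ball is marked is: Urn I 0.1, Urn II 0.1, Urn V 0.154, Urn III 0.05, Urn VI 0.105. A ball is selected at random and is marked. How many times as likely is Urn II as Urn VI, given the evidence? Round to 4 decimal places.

0.1030

Prior × likelihood for each hypothesis:
  Urn I: 0.27 × 0.1 = 0.027
  Urn II: 0.04 × 0.1 = 0.004
  Urn V: 0.08 × 0.154 = 0.01232
  Urn III: 0.24 × 0.05 = 0.012
  Urn VI: 0.37 × 0.105 = 0.03885
Total = 0.09417.
The ratio is 0.004 / 0.03885 (the normalizer cancels) = 0.1030.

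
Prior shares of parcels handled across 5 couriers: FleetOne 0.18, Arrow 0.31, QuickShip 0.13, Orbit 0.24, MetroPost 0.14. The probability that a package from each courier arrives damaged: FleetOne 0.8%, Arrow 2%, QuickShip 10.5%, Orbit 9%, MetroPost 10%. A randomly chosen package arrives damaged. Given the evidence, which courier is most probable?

Prior × likelihood for each hypothesis:
  FleetOne: 0.18 × 0.008 = 0.00144
  Arrow: 0.31 × 0.02 = 0.0062
  QuickShip: 0.13 × 0.105 = 0.01365
  Orbit: 0.24 × 0.09 = 0.0216
  MetroPost: 0.14 × 0.1 = 0.014
Normalizing constant = 0.05689.
Largest term belongs to Orbit, so Orbit is most probable.

Orbit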